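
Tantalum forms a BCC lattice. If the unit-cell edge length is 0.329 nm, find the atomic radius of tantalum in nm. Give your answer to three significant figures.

0.142 nm

In a BCC lattice, atoms touch along the body diagonal, so √3·a = 4r.
r = √3·a/4 = 1.7321 × 0.329 / 4 = 0.142 nm.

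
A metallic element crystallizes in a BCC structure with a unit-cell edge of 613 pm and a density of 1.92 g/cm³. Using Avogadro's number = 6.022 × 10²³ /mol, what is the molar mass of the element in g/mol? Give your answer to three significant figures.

133 g/mol

A BCC cell has Z = 2 atoms; a = 6.130 × 10^-8 cm.
M = ρ·N_A·a³/Z = 1.92 × 6.022 × 10²³ × 2.303 × 10^-22 / 2 = 133 g/mol.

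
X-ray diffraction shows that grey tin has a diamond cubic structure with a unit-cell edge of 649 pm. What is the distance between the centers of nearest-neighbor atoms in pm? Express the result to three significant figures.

281 pm

In a diamond cubic structure, nearest neighbors lie along the body diagonal with √3·a = 8r; the nearest-neighbor distance equals 2r = 0.4330·a.
d = 0.4330 × 649 = 281 pm.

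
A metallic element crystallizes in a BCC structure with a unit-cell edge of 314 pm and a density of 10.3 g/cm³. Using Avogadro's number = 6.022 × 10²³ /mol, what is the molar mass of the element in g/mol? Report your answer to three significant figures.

96.0 g/mol

A BCC cell has Z = 2 atoms; a = 3.140 × 10^-8 cm.
M = ρ·N_A·a³/Z = 10.3 × 6.022 × 10²³ × 3.096 × 10^-23 / 2 = 96.0 g/mol.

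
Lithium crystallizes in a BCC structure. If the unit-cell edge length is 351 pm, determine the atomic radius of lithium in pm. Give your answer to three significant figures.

152 pm

In a BCC lattice, atoms touch along the body diagonal, so √3·a = 4r.
r = √3·a/4 = 1.7321 × 351 / 4 = 152 pm.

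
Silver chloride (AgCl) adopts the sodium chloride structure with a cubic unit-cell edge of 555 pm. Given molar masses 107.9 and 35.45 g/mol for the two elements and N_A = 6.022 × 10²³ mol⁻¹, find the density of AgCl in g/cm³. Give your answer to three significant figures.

5.57 g/cm³

The sodium chloride structure contains Z = 4 formula units per cell; M(AgCl) = 107.9 + 35.45 = 143.35 g/mol.
a³ = (5.550 × 10^-8 cm)³ = 1.710 × 10^-22 cm³.
ρ = 4 × 143.35 / (6.022 × 10²³ × 1.710 × 10^-22) = 5.570 g/cm³.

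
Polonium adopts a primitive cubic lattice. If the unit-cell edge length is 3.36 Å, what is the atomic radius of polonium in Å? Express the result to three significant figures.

1.68 Å

In a simple cubic lattice, atoms touch along the cell edge, so a = 2r.
r = a/2 = 3.36/2 = 1.68 Å.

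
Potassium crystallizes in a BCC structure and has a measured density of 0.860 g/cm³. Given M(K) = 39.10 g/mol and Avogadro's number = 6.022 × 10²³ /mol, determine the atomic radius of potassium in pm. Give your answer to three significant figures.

231 pm

For a BCC cell (Z = 2), a³ = Z·M/(N_A·ρ) = 2 × 39.10 / (6.022 × 10²³ × 0.8600) = 1.510 × 10^-22 cm³, so a = 5.325 × 10^-8 cm = 532.5 pm.
Atoms touch along the body diagonal, so √3·a = 4r, so r = 0.4330 × a = 231 pm.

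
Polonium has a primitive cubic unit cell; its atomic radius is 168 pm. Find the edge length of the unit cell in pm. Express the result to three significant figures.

336 pm

In a simple cubic lattice, atoms touch along the cell edge, so a = 2r.
a = 2r = 2 × 168 = 336 pm.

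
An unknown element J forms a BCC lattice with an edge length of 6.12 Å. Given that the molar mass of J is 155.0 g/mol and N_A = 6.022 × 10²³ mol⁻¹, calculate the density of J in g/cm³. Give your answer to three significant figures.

2.25 g/cm³

A BCC unit cell contains Z = 2 atoms.
Cell volume: a³ = (6.12 Å)³ = (6.120 × 10^-8 cm)³ = 2.292 × 10^-22 cm³.
ρ = Z·M/(N_A·a³) = 2 × 155.0 / (6.022 × 10²³ × 2.292 × 10^-22) = 2.246 g/cm³.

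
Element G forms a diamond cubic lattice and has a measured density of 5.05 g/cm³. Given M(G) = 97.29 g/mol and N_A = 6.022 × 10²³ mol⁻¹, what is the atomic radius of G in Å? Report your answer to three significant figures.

For a diamond cubic cell (Z = 8), a³ = Z·M/(N_A·ρ) = 8 × 97.29 / (6.022 × 10²³ × 5.050) = 2.559 × 10^-22 cm³, so a = 6.349 × 10^-8 cm = 6.349 Å.
Nearest neighbors lie along the body diagonal with √3·a = 8r, so r = 0.2165 × a = 1.37 Å.

1.37 Å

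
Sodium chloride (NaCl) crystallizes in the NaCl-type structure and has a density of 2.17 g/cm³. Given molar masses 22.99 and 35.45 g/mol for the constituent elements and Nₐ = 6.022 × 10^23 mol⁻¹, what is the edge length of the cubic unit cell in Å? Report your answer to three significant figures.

5.63 Å

M(NaCl) = 58.44 g/mol; Z = 4 formula units per cell.
a³ = Z·M/(N_A·ρ) = 4 × 58.44 / (6.022 × 10²³ × 2.17) = 1.789 × 10^-22 cm³, so a = 5.635 × 10^-8 cm = 5.63 Å.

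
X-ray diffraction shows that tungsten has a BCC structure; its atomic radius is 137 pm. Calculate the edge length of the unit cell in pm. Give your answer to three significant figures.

In a BCC lattice, atoms touch along the body diagonal, so √3·a = 4r.
a = 4r/√3 = 4 × 137 / 1.7321 = 316 pm.

316 pm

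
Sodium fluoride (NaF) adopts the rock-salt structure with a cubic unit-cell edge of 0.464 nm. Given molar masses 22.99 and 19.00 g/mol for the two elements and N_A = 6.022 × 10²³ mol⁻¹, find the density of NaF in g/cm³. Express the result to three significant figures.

2.79 g/cm³

The rock-salt structure contains Z = 4 formula units per cell; M(NaF) = 22.99 + 19.00 = 41.99 g/mol.
a³ = (4.640 × 10^-8 cm)³ = 9.990 × 10^-23 cm³.
ρ = 4 × 41.99 / (6.022 × 10²³ × 9.990 × 10^-23) = 2.792 g/cm³.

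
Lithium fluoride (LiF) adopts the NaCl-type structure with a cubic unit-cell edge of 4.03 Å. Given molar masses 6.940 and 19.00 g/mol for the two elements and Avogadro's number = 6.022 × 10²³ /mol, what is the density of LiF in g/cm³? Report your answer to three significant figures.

2.63 g/cm³

The NaCl-type structure contains Z = 4 formula units per cell; M(LiF) = 6.940 + 19.00 = 25.94 g/mol.
a³ = (4.030 × 10^-8 cm)³ = 6.545 × 10^-23 cm³.
ρ = 4 × 25.94 / (6.022 × 10²³ × 6.545 × 10^-23) = 2.633 g/cm³.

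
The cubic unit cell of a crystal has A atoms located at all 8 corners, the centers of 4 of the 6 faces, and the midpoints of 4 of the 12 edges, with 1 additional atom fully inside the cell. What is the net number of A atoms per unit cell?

Corner atoms are shared by 8 cells (1/8 each), face atoms by 2 (1/2 each), edge atoms by 4 (1/4 each), interior atoms are unshared.
Net atoms = 8 × 1/8 + 4 × 1/2 + 4 × 1/4 + 1 = 1 + 2 + 1 + 1 = 5.

5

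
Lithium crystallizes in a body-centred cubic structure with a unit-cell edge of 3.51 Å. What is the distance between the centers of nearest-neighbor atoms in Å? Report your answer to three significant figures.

3.04 Å

In a BCC structure, atoms touch along the body diagonal, so √3·a = 4r; the nearest-neighbor distance equals 2r = 0.8660·a.
d = 0.8660 × 3.51 = 3.04 Å.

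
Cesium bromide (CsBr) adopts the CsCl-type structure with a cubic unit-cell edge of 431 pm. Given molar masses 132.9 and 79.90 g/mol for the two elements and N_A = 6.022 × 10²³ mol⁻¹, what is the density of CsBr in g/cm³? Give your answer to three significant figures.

4.41 g/cm³

The CsCl-type structure contains Z = 1 formula unit per cell; M(CsBr) = 132.9 + 79.90 = 212.8 g/mol.
a³ = (4.310 × 10^-8 cm)³ = 8.006 × 10^-23 cm³.
ρ = 1 × 212.8 / (6.022 × 10²³ × 8.006 × 10^-23) = 4.414 g/cm³.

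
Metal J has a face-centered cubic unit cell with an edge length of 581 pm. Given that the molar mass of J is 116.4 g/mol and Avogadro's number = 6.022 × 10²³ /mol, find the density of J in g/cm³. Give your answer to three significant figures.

An FCC unit cell contains Z = 4 atoms.
Cell volume: a³ = (581 pm)³ = (5.810 × 10^-8 cm)³ = 1.961 × 10^-22 cm³.
ρ = Z·M/(N_A·a³) = 4 × 116.4 / (6.022 × 10²³ × 1.961 × 10^-22) = 3.942 g/cm³.

3.94 g/cm³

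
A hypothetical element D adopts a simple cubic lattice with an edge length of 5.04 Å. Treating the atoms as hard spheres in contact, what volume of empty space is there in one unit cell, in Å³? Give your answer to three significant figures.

In a simple cubic lattice atoms touch along the cell edge, so a = 2r, so r = 0.5000a = 2.520 Å.
V_cell = a³ = 128.0 Å³; V_atoms = 1 × (4/3)πr³ = 67.03 Å³.
Empty space = 128.0 − 67.03 = 61.0 Å³.

61.0 Å³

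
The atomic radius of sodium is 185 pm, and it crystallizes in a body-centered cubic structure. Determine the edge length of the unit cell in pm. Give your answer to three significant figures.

427 pm

In a BCC lattice, atoms touch along the body diagonal, so √3·a = 4r.
a = 4r/√3 = 4 × 185 / 1.7321 = 427 pm.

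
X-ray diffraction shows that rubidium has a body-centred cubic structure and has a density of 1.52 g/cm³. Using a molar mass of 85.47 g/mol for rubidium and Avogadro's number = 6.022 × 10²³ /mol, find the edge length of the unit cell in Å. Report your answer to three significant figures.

5.72 Å

With Z = 2 atoms per BCC cell, a³ = Z·M/(N_A·ρ) = 2 × 85.47 / (6.022 × 10²³ × 1.520 g/cm³) = 1.867 × 10^-22 cm³.
a = (1.867 × 10^-22)^(1/3) = 5.716 × 10^-8 cm = 5.72 Å.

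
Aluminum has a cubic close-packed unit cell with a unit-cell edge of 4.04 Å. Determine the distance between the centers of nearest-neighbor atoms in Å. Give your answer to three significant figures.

2.86 Å

In an FCC structure, atoms touch along the face diagonal, so √2·a = 4r; the nearest-neighbor distance equals 2r = 0.7071·a.
d = 0.7071 × 4.04 = 2.86 Å.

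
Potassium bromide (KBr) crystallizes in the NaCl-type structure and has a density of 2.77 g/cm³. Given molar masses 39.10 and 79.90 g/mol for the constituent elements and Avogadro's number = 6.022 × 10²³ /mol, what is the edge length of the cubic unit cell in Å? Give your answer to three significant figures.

M(KBr) = 119.0 g/mol; Z = 4 formula units per cell.
a³ = Z·M/(N_A·ρ) = 4 × 119.0 / (6.022 × 10²³ × 2.77) = 2.854 × 10^-22 cm³, so a = 6.584 × 10^-8 cm = 6.58 Å.

6.58 Å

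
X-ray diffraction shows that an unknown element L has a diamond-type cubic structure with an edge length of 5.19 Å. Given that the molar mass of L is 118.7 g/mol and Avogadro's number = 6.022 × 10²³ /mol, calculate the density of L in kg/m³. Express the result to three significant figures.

A diamond cubic unit cell contains Z = 8 atoms.
Cell volume: a³ = (5.19 Å)³ = (5.190 × 10^-8 cm)³ = 1.398 × 10^-22 cm³.
ρ = Z·M/(N_A·a³) = 8 × 118.7 / (6.022 × 10²³ × 1.398 × 10^-22) = 11.28 g/cm³ = 11300 kg/m³.

11300 kg/m³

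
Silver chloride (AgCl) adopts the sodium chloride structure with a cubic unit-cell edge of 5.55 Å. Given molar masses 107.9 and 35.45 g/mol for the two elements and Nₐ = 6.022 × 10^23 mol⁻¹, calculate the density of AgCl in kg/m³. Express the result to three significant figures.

5570 kg/m³

The sodium chloride structure contains Z = 4 formula units per cell; M(AgCl) = 107.9 + 35.45 = 143.35 g/mol.
a³ = (5.550 × 10^-8 cm)³ = 1.710 × 10^-22 cm³.
ρ = 4 × 143.35 / (6.022 × 10²³ × 1.710 × 10^-22) = 5.570 g/cm³ = 5570 kg/m³.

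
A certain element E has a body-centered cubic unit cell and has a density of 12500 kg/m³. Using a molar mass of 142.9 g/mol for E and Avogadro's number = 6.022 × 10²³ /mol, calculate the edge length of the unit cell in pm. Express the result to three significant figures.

With Z = 2 atoms per BCC cell, a³ = Z·M/(N_A·ρ) = 2 × 142.9 / (6.022 × 10²³ × 12.50 g/cm³) = 3.797 × 10^-23 cm³.
a = (3.797 × 10^-23)^(1/3) = 3.361 × 10^-8 cm = 336 pm.

336 pm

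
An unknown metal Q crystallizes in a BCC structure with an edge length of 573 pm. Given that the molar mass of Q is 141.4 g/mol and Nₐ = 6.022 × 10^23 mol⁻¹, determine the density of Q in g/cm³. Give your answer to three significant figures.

2.50 g/cm³

A BCC unit cell contains Z = 2 atoms.
Cell volume: a³ = (573 pm)³ = (5.730 × 10^-8 cm)³ = 1.881 × 10^-22 cm³.
ρ = Z·M/(N_A·a³) = 2 × 141.4 / (6.022 × 10²³ × 1.881 × 10^-22) = 2.496 g/cm³.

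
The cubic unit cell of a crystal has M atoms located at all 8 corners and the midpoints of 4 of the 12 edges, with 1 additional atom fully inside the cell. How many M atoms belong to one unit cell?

Corner atoms are shared by 8 cells (1/8 each), edge atoms by 4 (1/4 each), interior atoms are unshared.
Net atoms = 8 × 1/8 + 4 × 1/4 + 1 = 1 + 1 + 1 = 3.

3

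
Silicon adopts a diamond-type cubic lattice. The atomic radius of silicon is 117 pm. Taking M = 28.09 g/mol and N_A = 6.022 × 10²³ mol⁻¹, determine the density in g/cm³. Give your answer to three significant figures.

2.36 g/cm³

In a diamond cubic lattice, nearest neighbors lie along the body diagonal with √3·a = 8r, giving a = 540.4 pm = 5.404 × 10^-8 cm.
With Z = 8, ρ = Z·M/(N_A·a³) = 8 × 28.09 / (6.022 × 10²³ × 1.578 × 10^-22) = 2.365 g/cm³.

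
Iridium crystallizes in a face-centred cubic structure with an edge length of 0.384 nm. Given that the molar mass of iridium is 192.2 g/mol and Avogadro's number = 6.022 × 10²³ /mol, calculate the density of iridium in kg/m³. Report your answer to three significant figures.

An FCC unit cell contains Z = 4 atoms.
Cell volume: a³ = (0.384 nm)³ = (3.840 × 10^-8 cm)³ = 5.662 × 10^-23 cm³.
ρ = Z·M/(N_A·a³) = 4 × 192.2 / (6.022 × 10²³ × 5.662 × 10^-23) = 22.55 g/cm³ = 22500 kg/m³.

22500 kg/m³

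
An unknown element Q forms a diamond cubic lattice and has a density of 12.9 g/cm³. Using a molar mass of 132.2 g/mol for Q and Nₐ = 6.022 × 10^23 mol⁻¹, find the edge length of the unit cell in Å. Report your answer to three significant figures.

5.14 Å

With Z = 8 atoms per diamond cubic cell, a³ = Z·M/(N_A·ρ) = 8 × 132.2 / (6.022 × 10²³ × 12.90 g/cm³) = 1.361 × 10^-22 cm³.
a = (1.361 × 10^-22)^(1/3) = 5.144 × 10^-8 cm = 5.14 Å.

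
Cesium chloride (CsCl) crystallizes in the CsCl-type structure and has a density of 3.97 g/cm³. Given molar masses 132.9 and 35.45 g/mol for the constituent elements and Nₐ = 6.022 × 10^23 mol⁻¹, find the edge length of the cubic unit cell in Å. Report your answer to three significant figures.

4.13 Å

M(CsCl) = 168.35 g/mol; Z = 1 formula unit per cell.
a³ = Z·M/(N_A·ρ) = 1 × 168.35 / (6.022 × 10²³ × 3.97) = 7.042 × 10^-23 cm³, so a = 4.129 × 10^-8 cm = 4.13 Å.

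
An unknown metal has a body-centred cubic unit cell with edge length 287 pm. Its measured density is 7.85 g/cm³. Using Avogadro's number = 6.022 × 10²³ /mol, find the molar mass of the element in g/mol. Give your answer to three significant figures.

55.9 g/mol

A BCC cell has Z = 2 atoms; a = 2.870 × 10^-8 cm.
M = ρ·N_A·a³/Z = 7.85 × 6.022 × 10²³ × 2.364 × 10^-23 / 2 = 55.9 g/mol.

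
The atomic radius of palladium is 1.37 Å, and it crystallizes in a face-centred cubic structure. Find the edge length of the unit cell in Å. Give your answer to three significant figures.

In an FCC lattice, atoms touch along the face diagonal, so √2·a = 4r.
a = 4r/√2 = 4 × 1.37 / 1.4142 = 3.87 Å.

3.87 Å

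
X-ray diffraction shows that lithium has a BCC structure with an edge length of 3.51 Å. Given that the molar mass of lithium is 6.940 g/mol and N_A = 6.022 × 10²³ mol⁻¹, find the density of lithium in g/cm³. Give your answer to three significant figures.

A BCC unit cell contains Z = 2 atoms.
Cell volume: a³ = (3.51 Å)³ = (3.510 × 10^-8 cm)³ = 4.324 × 10^-23 cm³.
ρ = Z·M/(N_A·a³) = 2 × 6.940 / (6.022 × 10²³ × 4.324 × 10^-23) = 0.5330 g/cm³.

0.533 g/cm³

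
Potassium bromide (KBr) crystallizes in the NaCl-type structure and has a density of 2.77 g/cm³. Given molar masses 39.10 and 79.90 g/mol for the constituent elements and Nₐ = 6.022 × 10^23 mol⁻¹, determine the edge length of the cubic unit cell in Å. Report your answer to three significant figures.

6.58 Å

M(KBr) = 119.0 g/mol; Z = 4 formula units per cell.
a³ = Z·M/(N_A·ρ) = 4 × 119.0 / (6.022 × 10²³ × 2.77) = 2.854 × 10^-22 cm³, so a = 6.584 × 10^-8 cm = 6.58 Å.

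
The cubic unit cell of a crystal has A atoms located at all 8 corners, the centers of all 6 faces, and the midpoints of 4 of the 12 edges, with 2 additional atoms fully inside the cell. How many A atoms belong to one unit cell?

7

Corner atoms are shared by 8 cells (1/8 each), face atoms by 2 (1/2 each), edge atoms by 4 (1/4 each), interior atoms are unshared.
Net atoms = 8 × 1/8 + 6 × 1/2 + 4 × 1/4 + 2 = 1 + 3 + 1 + 2 = 7.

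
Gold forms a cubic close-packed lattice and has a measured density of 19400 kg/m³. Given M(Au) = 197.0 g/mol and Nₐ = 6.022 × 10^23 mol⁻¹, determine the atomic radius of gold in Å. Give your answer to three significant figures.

For an FCC cell (Z = 4), a³ = Z·M/(N_A·ρ) = 4 × 197.0 / (6.022 × 10²³ × 19.40) = 6.745 × 10^-23 cm³, so a = 4.071 × 10^-8 cm = 4.071 Å.
Atoms touch along the face diagonal, so √2·a = 4r, so r = 0.3536 × a = 1.44 Å.

1.44 Å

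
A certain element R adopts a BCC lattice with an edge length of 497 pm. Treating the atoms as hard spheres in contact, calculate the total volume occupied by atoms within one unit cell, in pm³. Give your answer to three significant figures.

In a BCC lattice atoms touch along the body diagonal, so √3·a = 4r, so r = 0.4330a = 215.2 pm.
V_atoms = Z × (4/3)πr³ = 2 × (4/3)π × (215.2)³ = 8.35 × 10^7 pm³.

8.35 × 10^7 pm³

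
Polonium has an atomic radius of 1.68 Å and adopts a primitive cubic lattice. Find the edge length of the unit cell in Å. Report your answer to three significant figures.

In a simple cubic lattice, atoms touch along the cell edge, so a = 2r.
a = 2r = 2 × 1.68 = 3.36 Å.

3.36 Å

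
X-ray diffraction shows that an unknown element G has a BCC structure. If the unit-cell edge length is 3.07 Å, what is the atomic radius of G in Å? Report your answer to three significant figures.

In a BCC lattice, atoms touch along the body diagonal, so √3·a = 4r.
r = √3·a/4 = 1.7321 × 3.07 / 4 = 1.33 Å.

1.33 Å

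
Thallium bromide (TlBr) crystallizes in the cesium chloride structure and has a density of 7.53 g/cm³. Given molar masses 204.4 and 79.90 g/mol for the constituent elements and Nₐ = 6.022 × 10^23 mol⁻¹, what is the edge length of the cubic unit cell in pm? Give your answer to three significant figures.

397 pm

M(TlBr) = 284.3 g/mol; Z = 1 formula unit per cell.
a³ = Z·M/(N_A·ρ) = 1 × 284.3 / (6.022 × 10²³ × 7.53) = 6.270 × 10^-23 cm³, so a = 3.973 × 10^-8 cm = 397 pm.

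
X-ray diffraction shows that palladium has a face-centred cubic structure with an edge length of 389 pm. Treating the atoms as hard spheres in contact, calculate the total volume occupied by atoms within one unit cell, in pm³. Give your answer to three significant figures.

In an FCC lattice atoms touch along the face diagonal, so √2·a = 4r, so r = 0.3536a = 137.5 pm.
V_atoms = Z × (4/3)πr³ = 4 × (4/3)π × (137.5)³ = 4.36 × 10^7 pm³.

4.36 × 10^7 pm³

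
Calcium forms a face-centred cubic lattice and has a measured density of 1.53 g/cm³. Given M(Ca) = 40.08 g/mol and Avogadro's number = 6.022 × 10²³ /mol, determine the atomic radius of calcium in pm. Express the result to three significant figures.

For an FCC cell (Z = 4), a³ = Z·M/(N_A·ρ) = 4 × 40.08 / (6.022 × 10²³ × 1.530) = 1.740 × 10^-22 cm³, so a = 5.583 × 10^-8 cm = 558.3 pm.
Atoms touch along the face diagonal, so √2·a = 4r, so r = 0.3536 × a = 197 pm.

197 pm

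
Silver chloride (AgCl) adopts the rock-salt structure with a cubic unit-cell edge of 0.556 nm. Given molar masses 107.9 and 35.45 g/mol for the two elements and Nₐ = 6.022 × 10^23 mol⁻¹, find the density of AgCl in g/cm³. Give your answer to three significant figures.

The rock-salt structure contains Z = 4 formula units per cell; M(AgCl) = 107.9 + 35.45 = 143.35 g/mol.
a³ = (5.560 × 10^-8 cm)³ = 1.719 × 10^-22 cm³.
ρ = 4 × 143.35 / (6.022 × 10²³ × 1.719 × 10^-22) = 5.540 g/cm³.

5.54 g/cm³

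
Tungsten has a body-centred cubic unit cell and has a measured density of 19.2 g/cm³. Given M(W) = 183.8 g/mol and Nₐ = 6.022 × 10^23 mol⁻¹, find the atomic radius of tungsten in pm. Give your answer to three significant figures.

137 pm

For a BCC cell (Z = 2), a³ = Z·M/(N_A·ρ) = 2 × 183.8 / (6.022 × 10²³ × 19.20) = 3.179 × 10^-23 cm³, so a = 3.168 × 10^-8 cm = 316.8 pm.
Atoms touch along the body diagonal, so √3·a = 4r, so r = 0.4330 × a = 137 pm.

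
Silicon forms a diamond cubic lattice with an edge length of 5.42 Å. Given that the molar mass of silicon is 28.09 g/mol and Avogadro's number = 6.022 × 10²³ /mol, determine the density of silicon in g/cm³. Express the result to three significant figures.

A diamond cubic unit cell contains Z = 8 atoms.
Cell volume: a³ = (5.42 Å)³ = (5.420 × 10^-8 cm)³ = 1.592 × 10^-22 cm³.
ρ = Z·M/(N_A·a³) = 8 × 28.09 / (6.022 × 10²³ × 1.592 × 10^-22) = 2.344 g/cm³.

2.34 g/cm³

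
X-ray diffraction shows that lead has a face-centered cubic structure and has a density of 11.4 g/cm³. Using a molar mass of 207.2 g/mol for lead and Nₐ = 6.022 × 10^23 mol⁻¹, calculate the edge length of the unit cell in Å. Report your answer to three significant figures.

With Z = 4 atoms per FCC cell, a³ = Z·M/(N_A·ρ) = 4 × 207.2 / (6.022 × 10²³ × 11.40 g/cm³) = 1.207 × 10^-22 cm³.
a = (1.207 × 10^-22)^(1/3) = 4.942 × 10^-8 cm = 4.94 Å.

4.94 Å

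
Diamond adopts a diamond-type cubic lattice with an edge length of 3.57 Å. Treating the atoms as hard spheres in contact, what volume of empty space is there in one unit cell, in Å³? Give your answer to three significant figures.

In a diamond cubic lattice nearest neighbors lie along the body diagonal with √3·a = 8r, so r = 0.2165a = 0.7729 Å.
V_cell = a³ = 45.50 Å³; V_atoms = 8 × (4/3)πr³ = 15.47 Å³.
Empty space = 45.50 − 15.47 = 30.0 Å³.

30.0 Å³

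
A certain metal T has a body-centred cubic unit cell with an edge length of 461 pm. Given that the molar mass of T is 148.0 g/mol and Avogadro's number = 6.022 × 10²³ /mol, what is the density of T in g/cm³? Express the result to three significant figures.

5.02 g/cm³

A BCC unit cell contains Z = 2 atoms.
Cell volume: a³ = (461 pm)³ = (4.610 × 10^-8 cm)³ = 9.797 × 10^-23 cm³.
ρ = Z·M/(N_A·a³) = 2 × 148.0 / (6.022 × 10²³ × 9.797 × 10^-23) = 5.017 g/cm³.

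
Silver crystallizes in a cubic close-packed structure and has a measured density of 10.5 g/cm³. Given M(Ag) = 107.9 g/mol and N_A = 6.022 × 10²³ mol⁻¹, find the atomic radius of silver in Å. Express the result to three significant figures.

For an FCC cell (Z = 4), a³ = Z·M/(N_A·ρ) = 4 × 107.9 / (6.022 × 10²³ × 10.50) = 6.826 × 10^-23 cm³, so a = 4.087 × 10^-8 cm = 4.087 Å.
Atoms touch along the face diagonal, so √2·a = 4r, so r = 0.3536 × a = 1.44 Å.

1.44 Å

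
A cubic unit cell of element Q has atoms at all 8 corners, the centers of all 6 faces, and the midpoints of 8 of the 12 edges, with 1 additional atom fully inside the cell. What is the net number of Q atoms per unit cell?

Corner atoms are shared by 8 cells (1/8 each), face atoms by 2 (1/2 each), edge atoms by 4 (1/4 each), interior atoms are unshared.
Net atoms = 8 × 1/8 + 6 × 1/2 + 8 × 1/4 + 1 = 1 + 3 + 2 + 1 = 7.

7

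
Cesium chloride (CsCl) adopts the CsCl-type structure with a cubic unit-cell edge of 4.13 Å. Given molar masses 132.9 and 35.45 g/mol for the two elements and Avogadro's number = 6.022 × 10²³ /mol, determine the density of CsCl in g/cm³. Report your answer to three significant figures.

3.97 g/cm³

The CsCl-type structure contains Z = 1 formula unit per cell; M(CsCl) = 132.9 + 35.45 = 168.35 g/mol.
a³ = (4.130 × 10^-8 cm)³ = 7.044 × 10^-23 cm³.
ρ = 1 × 168.35 / (6.022 × 10²³ × 7.044 × 10^-23) = 3.968 g/cm³.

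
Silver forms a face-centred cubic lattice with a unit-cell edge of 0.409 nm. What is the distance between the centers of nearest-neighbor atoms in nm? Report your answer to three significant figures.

0.289 nm

In an FCC structure, atoms touch along the face diagonal, so √2·a = 4r; the nearest-neighbor distance equals 2r = 0.7071·a.
d = 0.7071 × 0.409 = 0.289 nm.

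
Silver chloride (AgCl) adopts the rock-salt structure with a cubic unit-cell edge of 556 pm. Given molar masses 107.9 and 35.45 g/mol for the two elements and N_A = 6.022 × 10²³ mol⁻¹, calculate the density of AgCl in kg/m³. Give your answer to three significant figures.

5540 kg/m³

The rock-salt structure contains Z = 4 formula units per cell; M(AgCl) = 107.9 + 35.45 = 143.35 g/mol.
a³ = (5.560 × 10^-8 cm)³ = 1.719 × 10^-22 cm³.
ρ = 4 × 143.35 / (6.022 × 10²³ × 1.719 × 10^-22) = 5.540 g/cm³ = 5540 kg/m³.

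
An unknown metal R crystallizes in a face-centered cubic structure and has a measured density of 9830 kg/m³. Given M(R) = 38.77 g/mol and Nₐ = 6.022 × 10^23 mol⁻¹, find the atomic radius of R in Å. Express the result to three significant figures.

For an FCC cell (Z = 4), a³ = Z·M/(N_A·ρ) = 4 × 38.77 / (6.022 × 10²³ × 9.830) = 2.620 × 10^-23 cm³, so a = 2.970 × 10^-8 cm = 2.970 Å.
Atoms touch along the face diagonal, so √2·a = 4r, so r = 0.3536 × a = 1.05 Å.

1.05 Å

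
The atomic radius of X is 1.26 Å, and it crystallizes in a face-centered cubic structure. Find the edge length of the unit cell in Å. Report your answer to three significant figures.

In an FCC lattice, atoms touch along the face diagonal, so √2·a = 4r.
a = 4r/√2 = 4 × 1.26 / 1.4142 = 3.56 Å.

3.56 Å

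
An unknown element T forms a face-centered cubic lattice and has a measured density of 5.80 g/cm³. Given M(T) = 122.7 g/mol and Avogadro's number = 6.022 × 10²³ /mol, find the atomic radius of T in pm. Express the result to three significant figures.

For an FCC cell (Z = 4), a³ = Z·M/(N_A·ρ) = 4 × 122.7 / (6.022 × 10²³ × 5.800) = 1.405 × 10^-22 cm³, so a = 5.199 × 10^-8 cm = 519.9 pm.
Atoms touch along the face diagonal, so √2·a = 4r, so r = 0.3536 × a = 184 pm.

184 pm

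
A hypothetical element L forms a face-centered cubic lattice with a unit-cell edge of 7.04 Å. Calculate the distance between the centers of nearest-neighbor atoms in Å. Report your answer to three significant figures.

4.98 Å

In an FCC structure, atoms touch along the face diagonal, so √2·a = 4r; the nearest-neighbor distance equals 2r = 0.7071·a.
d = 0.7071 × 7.04 = 4.98 Å.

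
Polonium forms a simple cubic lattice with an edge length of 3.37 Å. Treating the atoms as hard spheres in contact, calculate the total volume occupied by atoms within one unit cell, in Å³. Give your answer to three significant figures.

20.0 Å³

In a simple cubic lattice atoms touch along the cell edge, so a = 2r, so r = 0.5000a = 1.685 Å.
V_atoms = Z × (4/3)πr³ = 1 × (4/3)π × (1.685)³ = 20.0 Å³.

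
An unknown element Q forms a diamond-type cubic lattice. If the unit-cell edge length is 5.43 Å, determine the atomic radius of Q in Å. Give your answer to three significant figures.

In a diamond cubic lattice, nearest neighbors lie along the body diagonal with √3·a = 8r.
r = √3·a/8 = 1.7321 × 5.43 / 8 = 1.18 Å.

1.18 Å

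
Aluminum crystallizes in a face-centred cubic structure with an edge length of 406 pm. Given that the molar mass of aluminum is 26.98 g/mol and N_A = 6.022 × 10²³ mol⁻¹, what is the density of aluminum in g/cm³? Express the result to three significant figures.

An FCC unit cell contains Z = 4 atoms.
Cell volume: a³ = (406 pm)³ = (4.060 × 10^-8 cm)³ = 6.692 × 10^-23 cm³.
ρ = Z·M/(N_A·a³) = 4 × 26.98 / (6.022 × 10²³ × 6.692 × 10^-23) = 2.678 g/cm³.

2.68 g/cm³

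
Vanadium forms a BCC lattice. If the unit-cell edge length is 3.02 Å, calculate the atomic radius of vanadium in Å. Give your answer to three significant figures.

1.31 Å

In a BCC lattice, atoms touch along the body diagonal, so √3·a = 4r.
r = √3·a/4 = 1.7321 × 3.02 / 4 = 1.31 Å.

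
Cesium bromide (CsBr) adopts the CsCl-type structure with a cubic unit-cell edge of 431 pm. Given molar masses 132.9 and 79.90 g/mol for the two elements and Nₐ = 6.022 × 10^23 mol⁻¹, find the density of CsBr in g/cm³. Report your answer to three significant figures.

4.41 g/cm³

The CsCl-type structure contains Z = 1 formula unit per cell; M(CsBr) = 132.9 + 79.90 = 212.8 g/mol.
a³ = (4.310 × 10^-8 cm)³ = 8.006 × 10^-23 cm³.
ρ = 1 × 212.8 / (6.022 × 10²³ × 8.006 × 10^-23) = 4.414 g/cm³.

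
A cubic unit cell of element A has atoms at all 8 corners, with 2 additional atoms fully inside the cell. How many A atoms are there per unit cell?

Corner atoms are shared by 8 cells (1/8 each), interior atoms are unshared.
Net atoms = 8 × 1/8 + 2 = 1 + 2 = 3.

3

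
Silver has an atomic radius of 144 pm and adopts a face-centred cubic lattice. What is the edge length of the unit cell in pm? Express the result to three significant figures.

407 pm

In an FCC lattice, atoms touch along the face diagonal, so √2·a = 4r.
a = 4r/√2 = 4 × 144 / 1.4142 = 407 pm.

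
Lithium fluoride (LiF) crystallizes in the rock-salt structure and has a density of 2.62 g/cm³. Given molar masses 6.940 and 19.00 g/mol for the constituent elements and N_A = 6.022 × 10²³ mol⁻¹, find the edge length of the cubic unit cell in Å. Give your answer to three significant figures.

M(LiF) = 25.94 g/mol; Z = 4 formula units per cell.
a³ = Z·M/(N_A·ρ) = 4 × 25.94 / (6.022 × 10²³ × 2.62) = 6.576 × 10^-23 cm³, so a = 4.036 × 10^-8 cm = 4.04 Å.

4.04 Å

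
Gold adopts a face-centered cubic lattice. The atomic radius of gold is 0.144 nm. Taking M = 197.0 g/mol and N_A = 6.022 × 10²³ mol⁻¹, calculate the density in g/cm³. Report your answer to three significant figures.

In an FCC lattice, atoms touch along the face diagonal, so √2·a = 4r, giving a = 0.4073 nm = 4.073 × 10^-8 cm.
With Z = 4, ρ = Z·M/(N_A·a³) = 4 × 197.0 / (6.022 × 10²³ × 6.757 × 10^-23) = 19.37 g/cm³.

19.4 g/cm³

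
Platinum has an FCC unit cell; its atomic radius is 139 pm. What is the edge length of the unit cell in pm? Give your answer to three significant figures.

In an FCC lattice, atoms touch along the face diagonal, so √2·a = 4r.
a = 4r/√2 = 4 × 139 / 1.4142 = 393 pm.

393 pm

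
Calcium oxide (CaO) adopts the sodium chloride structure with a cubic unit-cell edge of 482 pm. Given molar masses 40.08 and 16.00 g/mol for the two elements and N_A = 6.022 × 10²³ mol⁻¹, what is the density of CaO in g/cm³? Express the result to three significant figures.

3.33 g/cm³

The sodium chloride structure contains Z = 4 formula units per cell; M(CaO) = 40.08 + 16.00 = 56.08 g/mol.
a³ = (4.820 × 10^-8 cm)³ = 1.120 × 10^-22 cm³.
ρ = 4 × 56.08 / (6.022 × 10²³ × 1.120 × 10^-22) = 3.326 g/cm³.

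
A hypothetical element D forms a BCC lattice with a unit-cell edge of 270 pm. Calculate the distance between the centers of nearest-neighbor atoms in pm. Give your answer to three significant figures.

In a BCC structure, atoms touch along the body diagonal, so √3·a = 4r; the nearest-neighbor distance equals 2r = 0.8660·a.
d = 0.8660 × 270 = 234 pm.

234 pm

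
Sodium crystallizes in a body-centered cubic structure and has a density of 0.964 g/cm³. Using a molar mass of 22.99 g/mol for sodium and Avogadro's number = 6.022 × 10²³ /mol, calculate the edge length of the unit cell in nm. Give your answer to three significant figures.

With Z = 2 atoms per BCC cell, a³ = Z·M/(N_A·ρ) = 2 × 22.99 / (6.022 × 10²³ × 0.9640 g/cm³) = 7.920 × 10^-23 cm³.
a = (7.920 × 10^-23)^(1/3) = 4.295 × 10^-8 cm = 0.429 nm.

0.429 nm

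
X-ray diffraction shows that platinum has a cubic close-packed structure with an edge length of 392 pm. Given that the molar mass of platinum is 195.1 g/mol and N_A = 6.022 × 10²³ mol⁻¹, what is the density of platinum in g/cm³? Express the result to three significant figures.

An FCC unit cell contains Z = 4 atoms.
Cell volume: a³ = (392 pm)³ = (3.920 × 10^-8 cm)³ = 6.024 × 10^-23 cm³.
ρ = Z·M/(N_A·a³) = 4 × 195.1 / (6.022 × 10²³ × 6.024 × 10^-23) = 21.51 g/cm³.

21.5 g/cm³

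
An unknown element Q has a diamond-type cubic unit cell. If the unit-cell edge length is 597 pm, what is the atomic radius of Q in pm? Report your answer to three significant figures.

In a diamond cubic lattice, nearest neighbors lie along the body diagonal with √3·a = 8r.
r = √3·a/8 = 1.7321 × 597 / 8 = 129 pm.

129 pm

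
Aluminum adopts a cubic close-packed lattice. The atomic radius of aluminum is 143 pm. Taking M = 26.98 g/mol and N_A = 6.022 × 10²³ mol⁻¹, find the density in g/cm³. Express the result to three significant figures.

In an FCC lattice, atoms touch along the face diagonal, so √2·a = 4r, giving a = 404.5 pm = 4.045 × 10^-8 cm.
With Z = 4, ρ = Z·M/(N_A·a³) = 4 × 26.98 / (6.022 × 10²³ × 6.617 × 10^-23) = 2.708 g/cm³.

2.71 g/cm³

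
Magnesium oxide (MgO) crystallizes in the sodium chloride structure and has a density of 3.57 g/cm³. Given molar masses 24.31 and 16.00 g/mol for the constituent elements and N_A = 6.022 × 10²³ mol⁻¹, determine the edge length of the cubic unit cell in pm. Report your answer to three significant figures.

422 pm

M(MgO) = 40.31 g/mol; Z = 4 formula units per cell.
a³ = Z·M/(N_A·ρ) = 4 × 40.31 / (6.022 × 10²³ × 3.57) = 7.500 × 10^-23 cm³, so a = 4.217 × 10^-8 cm = 422 pm.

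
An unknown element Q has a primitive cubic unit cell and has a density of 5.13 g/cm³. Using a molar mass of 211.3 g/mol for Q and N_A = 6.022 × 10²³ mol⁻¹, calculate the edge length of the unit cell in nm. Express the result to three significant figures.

With Z = 1 atom per simple cubic cell, a³ = Z·M/(N_A·ρ) = 1 × 211.3 / (6.022 × 10²³ × 5.130 g/cm³) = 6.840 × 10^-23 cm³.
a = (6.840 × 10^-23)^(1/3) = 4.090 × 10^-8 cm = 0.409 nm.

0.409 nm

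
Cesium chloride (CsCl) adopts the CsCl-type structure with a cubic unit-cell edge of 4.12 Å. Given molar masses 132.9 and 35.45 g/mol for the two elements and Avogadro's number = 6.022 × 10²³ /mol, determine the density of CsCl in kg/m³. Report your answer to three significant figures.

The CsCl-type structure contains Z = 1 formula unit per cell; M(CsCl) = 132.9 + 35.45 = 168.35 g/mol.
a³ = (4.120 × 10^-8 cm)³ = 6.993 × 10^-23 cm³.
ρ = 1 × 168.35 / (6.022 × 10²³ × 6.993 × 10^-23) = 3.997 g/cm³ = 4000 kg/m³.

4000 kg/m³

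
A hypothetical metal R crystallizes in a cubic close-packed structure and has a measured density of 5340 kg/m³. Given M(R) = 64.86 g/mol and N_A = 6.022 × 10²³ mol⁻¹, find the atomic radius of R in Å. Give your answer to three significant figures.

For an FCC cell (Z = 4), a³ = Z·M/(N_A·ρ) = 4 × 64.86 / (6.022 × 10²³ × 5.340) = 8.068 × 10^-23 cm³, so a = 4.321 × 10^-8 cm = 4.321 Å.
Atoms touch along the face diagonal, so √2·a = 4r, so r = 0.3536 × a = 1.53 Å.

1.53 Å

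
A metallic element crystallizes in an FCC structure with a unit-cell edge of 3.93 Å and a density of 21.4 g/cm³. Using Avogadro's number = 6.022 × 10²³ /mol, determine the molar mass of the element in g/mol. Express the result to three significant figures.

An FCC cell has Z = 4 atoms; a = 3.930 × 10^-8 cm.
M = ρ·N_A·a³/Z = 21.4 × 6.022 × 10²³ × 6.070 × 10^-23 / 4 = 196 g/mol.

196 g/mol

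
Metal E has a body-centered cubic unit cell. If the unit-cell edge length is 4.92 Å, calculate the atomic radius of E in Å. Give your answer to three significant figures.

In a BCC lattice, atoms touch along the body diagonal, so √3·a = 4r.
r = √3·a/4 = 1.7321 × 4.92 / 4 = 2.13 Å.

2.13 Å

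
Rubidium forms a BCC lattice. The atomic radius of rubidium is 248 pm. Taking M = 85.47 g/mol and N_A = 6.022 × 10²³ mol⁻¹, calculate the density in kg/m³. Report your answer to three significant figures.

In a BCC lattice, atoms touch along the body diagonal, so √3·a = 4r, giving a = 572.7 pm = 5.727 × 10^-8 cm.
With Z = 2, ρ = Z·M/(N_A·a³) = 2 × 85.47 / (6.022 × 10²³ × 1.879 × 10^-22) = 1.511 g/cm³ = 1510 kg/m³.

1510 kg/m³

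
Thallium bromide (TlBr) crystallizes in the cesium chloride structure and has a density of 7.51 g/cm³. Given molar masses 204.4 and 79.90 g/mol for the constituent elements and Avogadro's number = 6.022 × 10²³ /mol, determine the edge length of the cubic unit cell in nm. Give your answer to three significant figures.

0.398 nm

M(TlBr) = 284.3 g/mol; Z = 1 formula unit per cell.
a³ = Z·M/(N_A·ρ) = 1 × 284.3 / (6.022 × 10²³ × 7.51) = 6.286 × 10^-23 cm³, so a = 3.976 × 10^-8 cm = 0.398 nm.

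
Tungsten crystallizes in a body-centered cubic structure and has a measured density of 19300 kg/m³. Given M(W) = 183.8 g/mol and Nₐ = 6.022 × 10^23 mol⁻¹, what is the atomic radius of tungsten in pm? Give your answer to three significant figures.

137 pm

For a BCC cell (Z = 2), a³ = Z·M/(N_A·ρ) = 2 × 183.8 / (6.022 × 10²³ × 19.30) = 3.163 × 10^-23 cm³, so a = 3.162 × 10^-8 cm = 316.2 pm.
Atoms touch along the body diagonal, so √3·a = 4r, so r = 0.4330 × a = 137 pm.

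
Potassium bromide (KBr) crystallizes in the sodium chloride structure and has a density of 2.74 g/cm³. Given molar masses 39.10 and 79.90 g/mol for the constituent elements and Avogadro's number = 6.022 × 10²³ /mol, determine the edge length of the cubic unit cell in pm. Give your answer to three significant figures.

M(KBr) = 119.0 g/mol; Z = 4 formula units per cell.
a³ = Z·M/(N_A·ρ) = 4 × 119.0 / (6.022 × 10²³ × 2.74) = 2.885 × 10^-22 cm³, so a = 6.608 × 10^-8 cm = 661 pm.

661 pm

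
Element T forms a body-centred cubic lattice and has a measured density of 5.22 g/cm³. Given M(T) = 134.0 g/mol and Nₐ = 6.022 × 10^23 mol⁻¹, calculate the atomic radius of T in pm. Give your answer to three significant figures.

For a BCC cell (Z = 2), a³ = Z·M/(N_A·ρ) = 2 × 134.0 / (6.022 × 10²³ × 5.220) = 8.526 × 10^-23 cm³, so a = 4.401 × 10^-8 cm = 440.1 pm.
Atoms touch along the body diagonal, so √3·a = 4r, so r = 0.4330 × a = 191 pm.

191 pm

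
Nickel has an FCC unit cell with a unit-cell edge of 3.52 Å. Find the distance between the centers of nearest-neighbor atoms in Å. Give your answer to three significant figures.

2.49 Å

In an FCC structure, atoms touch along the face diagonal, so √2·a = 4r; the nearest-neighbor distance equals 2r = 0.7071·a.
d = 0.7071 × 3.52 = 2.49 Å.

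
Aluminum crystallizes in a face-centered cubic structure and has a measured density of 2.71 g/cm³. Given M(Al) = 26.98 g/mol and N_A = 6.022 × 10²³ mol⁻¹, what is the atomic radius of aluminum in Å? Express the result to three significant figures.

For an FCC cell (Z = 4), a³ = Z·M/(N_A·ρ) = 4 × 26.98 / (6.022 × 10²³ × 2.710) = 6.613 × 10^-23 cm³, so a = 4.044 × 10^-8 cm = 4.044 Å.
Atoms touch along the face diagonal, so √2·a = 4r, so r = 0.3536 × a = 1.43 Å.

1.43 Å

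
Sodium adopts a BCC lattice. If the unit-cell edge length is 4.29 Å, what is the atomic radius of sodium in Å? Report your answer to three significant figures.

1.86 Å

In a BCC lattice, atoms touch along the body diagonal, so √3·a = 4r.
r = √3·a/4 = 1.7321 × 4.29 / 4 = 1.86 Å.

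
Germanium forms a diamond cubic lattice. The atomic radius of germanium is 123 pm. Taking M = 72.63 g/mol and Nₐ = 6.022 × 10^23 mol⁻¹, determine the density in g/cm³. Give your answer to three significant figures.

In a diamond cubic lattice, nearest neighbors lie along the body diagonal with √3·a = 8r, giving a = 568.1 pm = 5.681 × 10^-8 cm.
With Z = 8, ρ = Z·M/(N_A·a³) = 8 × 72.63 / (6.022 × 10²³ × 1.834 × 10^-22) = 5.262 g/cm³.

5.26 g/cm³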